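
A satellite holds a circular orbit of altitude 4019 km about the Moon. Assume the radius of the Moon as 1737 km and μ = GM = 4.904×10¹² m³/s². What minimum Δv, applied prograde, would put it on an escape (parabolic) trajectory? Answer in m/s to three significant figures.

r = 1737 + 4019 = 5756.0 km = 5.7560×10⁶ m.
Circular speed v_c = √(μ/r) = 923.0 m/s.
Escape speed v_esc = √(2μ/r) = √2 × v_c = 1305 m/s.
Δv = v_esc − v_c = 382.3 m/s.

Δv ≈ 382 m/s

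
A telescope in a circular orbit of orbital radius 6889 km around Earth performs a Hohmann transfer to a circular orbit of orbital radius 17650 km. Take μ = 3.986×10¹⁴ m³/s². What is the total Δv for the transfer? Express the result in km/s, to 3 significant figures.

r₁ = 6889 km = 6.889×10⁶ m.
r₂ = 17650 km = 1.765×10⁷ m.
Transfer ellipse a_t = (r₁ + r₂)/2 = 1.227×10⁷ m.
At r₁: circular v_c1 = √(μ/r₁) = 7607 m/s; transfer-perigee v_p = √[μ(2/r₁ − 1/a_t)] = 9123 m/s.
Δv₁ = v_p − v_c1 = 1517 m/s.
At r₂: circular v_c2 = √(μ/r₂) = 4752 m/s; transfer-apogee v_a = √[μ(2/r₂ − 1/a_t)] = 3561 m/s.
Δv₂ = v_c2 − v_a = 1191 m/s.
Total Δv = Δv₁ + Δv₂ = 2708 m/s = 2.708 km/s.

Δv_total ≈ 2.71 km/s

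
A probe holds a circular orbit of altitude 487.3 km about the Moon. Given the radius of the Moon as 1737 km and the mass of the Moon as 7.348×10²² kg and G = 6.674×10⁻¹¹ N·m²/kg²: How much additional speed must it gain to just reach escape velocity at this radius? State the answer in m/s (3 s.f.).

μ = GM = 6.674×10⁻¹¹ × 7.348×10²² = 4.904×10¹² m³/s².
r = 1737 + 487.3 = 2224.3 km = 2.2243×10⁶ m.
Circular speed v_c = √(μ/r) = 1485 m/s.
Escape speed v_esc = √(2μ/r) = √2 × v_c = 2100 m/s.
Δv = v_esc − v_c = 615.0 m/s.

Δv ≈ 615 m/s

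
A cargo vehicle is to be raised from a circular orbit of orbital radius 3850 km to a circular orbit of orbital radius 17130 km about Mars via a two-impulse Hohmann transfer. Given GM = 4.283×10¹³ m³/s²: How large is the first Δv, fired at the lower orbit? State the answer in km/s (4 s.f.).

Δv ≈ 0.9268 km/s

r₁ = 3850 km = 3.850×10⁶ m.
r₂ = 17130 km = 1.713×10⁷ m.
Transfer ellipse a_t = (r₁ + r₂)/2 = 1.049×10⁷ m.
At r₁: circular v_c1 = √(μ/r₁) = 3335 m/s; transfer-periapsis v_p = √[μ(2/r₁ − 1/a_t)] = 4262 m/s.
Δv₁ = v_p − v_c1 = 926.8 m/s.
= 0.9268 km/s.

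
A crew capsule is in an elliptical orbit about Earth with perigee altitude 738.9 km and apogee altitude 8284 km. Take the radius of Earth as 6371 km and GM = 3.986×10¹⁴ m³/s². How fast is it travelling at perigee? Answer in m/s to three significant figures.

v ≈ 8690 m/s

r_p = 6371 + 738.9 = 7109.9 km = 7.1099×10⁶ m.
r_a = 6371 + 8284 = 14655 km = 1.4655×10⁷ m.
Semi-major axis a = (r_p + r_a)/2 = 10882 km = 1.088×10⁷ m.
Vis-viva: v² = μ(2/r − 1/a) = 3.986×10¹⁴ × (2.813×10⁻⁷ − 9.189×10⁻⁸) = 7.550×10⁷ m²/s².
v = 8689 m/s.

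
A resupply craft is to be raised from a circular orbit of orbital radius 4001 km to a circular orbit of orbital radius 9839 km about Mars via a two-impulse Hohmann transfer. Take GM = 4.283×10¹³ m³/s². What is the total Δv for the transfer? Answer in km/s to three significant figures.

r₁ = 4001 km = 4.001×10⁶ m.
r₂ = 9839 km = 9.839×10⁶ m.
Transfer ellipse a_t = (r₁ + r₂)/2 = 6.920×10⁶ m.
At r₁: circular v_c1 = √(μ/r₁) = 3272 m/s; transfer-periapsis v_p = √[μ(2/r₁ − 1/a_t)] = 3901 m/s.
Δv₁ = v_p − v_c1 = 629.5 m/s.
At r₂: circular v_c2 = √(μ/r₂) = 2086 m/s; transfer-apoapsis v_a = √[μ(2/r₂ − 1/a_t)] = 1586 m/s.
Δv₂ = v_c2 − v_a = 499.9 m/s.
Total Δv = Δv₁ + Δv₂ = 1129 m/s = 1.129 km/s.

Δv_total ≈ 1.13 km/s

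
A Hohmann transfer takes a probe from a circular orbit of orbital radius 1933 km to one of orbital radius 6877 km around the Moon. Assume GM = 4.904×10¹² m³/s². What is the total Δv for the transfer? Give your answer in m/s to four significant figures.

Δv_total ≈ 682.4 m/s

r₁ = 1933 km = 1.933×10⁶ m.
r₂ = 6877 km = 6.877×10⁶ m.
Transfer ellipse a_t = (r₁ + r₂)/2 = 4.405×10⁶ m.
At r₁: circular v_c1 = √(μ/r₁) = 1593 m/s; transfer-perilune v_p = √[μ(2/r₁ − 1/a_t)] = 1990 m/s.
Δv₁ = v_p − v_c1 = 397.4 m/s.
At r₂: circular v_c2 = √(μ/r₂) = 844.5 m/s; transfer-apolune v_a = √[μ(2/r₂ − 1/a_t)] = 559.4 m/s.
Δv₂ = v_c2 − v_a = 285.1 m/s.
Total Δv = Δv₁ + Δv₂ = 682.4 m/s.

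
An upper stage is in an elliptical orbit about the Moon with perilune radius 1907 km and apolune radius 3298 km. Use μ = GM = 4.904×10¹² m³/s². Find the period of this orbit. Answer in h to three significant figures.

Semi-major axis a = (r_p + r_a)/2 = (1907.0 + 3298.0)/2 = 2602.5 km = 2.602×10⁶ m.
By Kepler's third law T = 2π√(a³/μ) = 2π × 1.896×10³ = 1.191×10⁴ s.
= 3.309 h.

T ≈ 3.31 h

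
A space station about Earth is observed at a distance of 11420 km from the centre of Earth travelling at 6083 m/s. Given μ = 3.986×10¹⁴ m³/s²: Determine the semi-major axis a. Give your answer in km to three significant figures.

r = 1.142×10⁷ m.
Specific orbital energy ε = v²/2 − μ/r = (6083)²/2 − 3.986×10¹⁴/1.142×10⁷ = -1.640×10⁷ J/kg.
Since ε = −μ/(2a), a = −μ/(2ε) = 1.215×10⁷ m = 12151 km.

a ≈ 12200 km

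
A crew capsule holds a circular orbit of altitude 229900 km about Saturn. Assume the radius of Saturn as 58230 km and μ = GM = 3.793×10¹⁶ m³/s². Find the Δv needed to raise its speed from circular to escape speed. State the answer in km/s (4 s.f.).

Δv ≈ 4.752 km/s

r = 58230 + 229900 = 288130 km = 2.8813×10⁸ m.
Circular speed v_c = √(μ/r) = 11470 m/s.
Escape speed v_esc = √(2μ/r) = √2 × v_c = 16230 m/s.
Δv = v_esc − v_c = 4752 m/s = 4.752 km/s.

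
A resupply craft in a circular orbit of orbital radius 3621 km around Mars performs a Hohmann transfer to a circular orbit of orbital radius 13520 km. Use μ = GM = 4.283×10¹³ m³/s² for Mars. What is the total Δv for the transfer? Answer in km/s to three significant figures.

r₁ = 3621 km = 3.621×10⁶ m.
r₂ = 13520 km = 1.352×10⁷ m.
Transfer ellipse a_t = (r₁ + r₂)/2 = 8.570×10⁶ m.
At r₁: circular v_c1 = √(μ/r₁) = 3439 m/s; transfer-periapsis v_p = √[μ(2/r₁ − 1/a_t)] = 4320 m/s.
Δv₁ = v_p − v_c1 = 880.4 m/s.
At r₂: circular v_c2 = √(μ/r₂) = 1780 m/s; transfer-apoapsis v_a = √[μ(2/r₂ − 1/a_t)] = 1157 m/s.
Δv₂ = v_c2 − v_a = 623.0 m/s.
Total Δv = Δv₁ + Δv₂ = 1503 m/s = 1.503 km/s.

Δv_total ≈ 1.50 km/s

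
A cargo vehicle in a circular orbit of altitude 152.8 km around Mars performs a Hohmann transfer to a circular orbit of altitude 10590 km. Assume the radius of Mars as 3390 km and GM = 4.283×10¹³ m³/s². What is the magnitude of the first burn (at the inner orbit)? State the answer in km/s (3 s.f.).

Δv ≈ 0.915 km/s

r₁ = 3390 + 152.8 = 3542.8 km = 3.5428×10⁶ m.
r₂ = 3390 + 10590 = 13980 km = 1.3980×10⁷ m.
Transfer ellipse a_t = (r₁ + r₂)/2 = 8.761×10⁶ m.
At r₁: circular v_c1 = √(μ/r₁) = 3477 m/s; transfer-periapsis v_p = √[μ(2/r₁ − 1/a_t)] = 4392 m/s.
Δv₁ = v_p − v_c1 = 915.1 m/s.
= 0.9151 km/s.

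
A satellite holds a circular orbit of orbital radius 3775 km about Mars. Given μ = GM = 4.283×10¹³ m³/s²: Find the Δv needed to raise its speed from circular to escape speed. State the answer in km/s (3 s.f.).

r = 3775 km = 3.775×10⁶ m.
Circular speed v_c = √(μ/r) = 3368 m/s.
Escape speed v_esc = √(2μ/r) = √2 × v_c = 4764 m/s.
Δv = v_esc − v_c = 1395 m/s = 1.395 km/s.

Δv ≈ 1.40 km/s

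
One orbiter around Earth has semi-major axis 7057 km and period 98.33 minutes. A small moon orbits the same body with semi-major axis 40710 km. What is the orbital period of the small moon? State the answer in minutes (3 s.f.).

T₂ ≈ 1360 minutes

Kepler's third law: T² ∝ a³, so T₂ = T₁ (a₂/a₁)^(3/2).
a₂/a₁ = 5.769, (a₂/a₁)^(3/2) = 13.86.
T₂ = 98.33 × 13.86 = 1362 minutes.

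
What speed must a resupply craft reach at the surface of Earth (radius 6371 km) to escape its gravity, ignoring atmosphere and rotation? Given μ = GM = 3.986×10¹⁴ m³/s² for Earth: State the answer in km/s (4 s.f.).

r = R = 6.371×10⁶ m.
Escape speed v_esc = √(2μ/r) = √(2 × 3.986×10¹⁴ / 6.371×10⁶) = √(1.251×10⁸) = 11190 m/s.
= 11.19 km/s.

v_esc ≈ 11.19 km/s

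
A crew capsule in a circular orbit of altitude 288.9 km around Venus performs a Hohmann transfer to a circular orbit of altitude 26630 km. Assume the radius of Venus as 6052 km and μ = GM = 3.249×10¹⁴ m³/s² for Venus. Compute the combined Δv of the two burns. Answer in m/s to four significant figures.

Δv_total ≈ 3462 m/s

r₁ = 6052 + 288.9 = 6340.9 km = 6.3409×10⁶ m.
r₂ = 6052 + 26630 = 32682 km = 3.2682×10⁷ m.
Transfer ellipse a_t = (r₁ + r₂)/2 = 1.951×10⁷ m.
At r₁: circular v_c1 = √(μ/r₁) = 7158 m/s; transfer-periapsis v_p = √[μ(2/r₁ − 1/a_t)] = 9264 m/s.
Δv₁ = v_p − v_c1 = 2106 m/s.
At r₂: circular v_c2 = √(μ/r₂) = 3153 m/s; transfer-apoapsis v_a = √[μ(2/r₂ − 1/a_t)] = 1797 m/s.
Δv₂ = v_c2 − v_a = 1356 m/s.
Total Δv = Δv₁ + Δv₂ = 3462 m/s.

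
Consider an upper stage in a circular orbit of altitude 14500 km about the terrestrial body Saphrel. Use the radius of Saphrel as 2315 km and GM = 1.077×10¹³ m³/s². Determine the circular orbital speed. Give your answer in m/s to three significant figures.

r = 2315 + 14500 = 16815 km = 1.6815×10⁷ m.
For a circular orbit v = √(μ/r) = √(1.077×10¹³ / 1.682×10⁷) = √(6.405×10⁵) = 800.3 m/s.

v ≈ 800 m/s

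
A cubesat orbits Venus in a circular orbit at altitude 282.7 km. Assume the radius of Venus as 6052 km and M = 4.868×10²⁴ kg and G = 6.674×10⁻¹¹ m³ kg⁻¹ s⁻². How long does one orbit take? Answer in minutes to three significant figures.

μ = GM = 6.674×10⁻¹¹ × 4.868×10²⁴ = 3.249×10¹⁴ m³/s².
r = 6052 + 282.7 = 6334.7 km = 6.3347×10⁶ m.
Kepler's third law: T = 2π√(r³/μ) = 2π√((6.335×10⁶)³ / 3.249×10¹⁴).
r³/μ = 7.824×10⁵ s², so T = 2π × 8.845×10² = 5.558×10³ s.
Converting: 5.558×10³ s ÷ 60.00 = 92.63 minutes.

T ≈ 92.6 minutes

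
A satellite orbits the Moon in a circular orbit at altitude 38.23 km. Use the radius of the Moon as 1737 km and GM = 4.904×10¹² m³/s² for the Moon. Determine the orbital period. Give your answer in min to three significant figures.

T ≈ 112 min

r = 1737 + 38.23 = 1775.2 km = 1.7752×10⁶ m.
Kepler's third law: T = 2π√(r³/μ) = 2π√((1.775×10⁶)³ / 4.904×10¹²).
r³/μ = 1.141×10⁶ s², so T = 2π × 1.068×10³ = 6.711×10³ s.
Converting: 6.711×10³ s ÷ 60.00 = 111.8 min.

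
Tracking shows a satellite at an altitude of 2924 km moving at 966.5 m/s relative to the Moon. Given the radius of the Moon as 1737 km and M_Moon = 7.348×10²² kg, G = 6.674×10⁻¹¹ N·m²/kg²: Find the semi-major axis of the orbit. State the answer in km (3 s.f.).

a ≈ 4190 km

μ = GM = 6.674×10⁻¹¹ × 7.348×10²² = 4.904×10¹² m³/s².
r = 1737 + 2924 = 4661.0 km = 4.661×10⁶ m.
Vis-viva rearranged: 1/a = 2/r − v²/μ = 4.291×10⁻⁷ − 1.905×10⁻⁷ = 2.386×10⁻⁷ m⁻¹.
a = 4.191×10⁶ m = 4190.9 km.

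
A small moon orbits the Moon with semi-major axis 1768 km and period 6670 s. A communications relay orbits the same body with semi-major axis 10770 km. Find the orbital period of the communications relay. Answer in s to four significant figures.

T₂ ≈ 1.003×10⁵ s

Kepler's third law: T² ∝ a³, so T₂ = T₁ (a₂/a₁)^(3/2).
a₂/a₁ = 6.092, (a₂/a₁)^(3/2) = 15.03.
T₂ = 6670 × 15.03 = 1.003×10⁵ s.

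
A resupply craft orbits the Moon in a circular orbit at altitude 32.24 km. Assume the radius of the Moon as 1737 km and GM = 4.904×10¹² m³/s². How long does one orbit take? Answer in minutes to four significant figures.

T ≈ 111.3 minutes

r = 1737 + 32.24 = 1769.2 km = 1.7692×10⁶ m.
Kepler's third law: T = 2π√(r³/μ) = 2π√((1.769×10⁶)³ / 4.904×10¹²).
r³/μ = 1.129×10⁶ s², so T = 2π × 1.063×10³ = 6.677×10³ s.
Converting: 6.677×10³ s ÷ 60.00 = 111.3 minutes.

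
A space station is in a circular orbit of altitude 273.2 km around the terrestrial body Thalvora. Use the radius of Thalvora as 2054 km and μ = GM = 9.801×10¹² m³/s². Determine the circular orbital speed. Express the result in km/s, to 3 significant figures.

r = 2054 + 273.2 = 2327.2 km = 2.3272×10⁶ m.
For a circular orbit v = √(μ/r) = √(9.801×10¹² / 2.327×10⁶) = √(4.211×10⁶) = 2052 m/s.
That is 2.052 km/s.

v ≈ 2.05 km/s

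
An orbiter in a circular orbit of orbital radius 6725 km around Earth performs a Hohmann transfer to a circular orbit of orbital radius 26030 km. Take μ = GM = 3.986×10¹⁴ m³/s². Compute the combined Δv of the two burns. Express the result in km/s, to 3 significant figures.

Δv_total ≈ 3.41 km/s

r₁ = 6725 km = 6.725×10⁶ m.
r₂ = 26030 km = 2.603×10⁷ m.
Transfer ellipse a_t = (r₁ + r₂)/2 = 1.638×10⁷ m.
At r₁: circular v_c1 = √(μ/r₁) = 7699 m/s; transfer-perigee v_p = √[μ(2/r₁ − 1/a_t)] = 9706 m/s.
Δv₁ = v_p − v_c1 = 2007 m/s.
At r₂: circular v_c2 = √(μ/r₂) = 3913 m/s; transfer-apogee v_a = √[μ(2/r₂ − 1/a_t)] = 2508 m/s.
Δv₂ = v_c2 − v_a = 1406 m/s.
Total Δv = Δv₁ + Δv₂ = 3413 m/s = 3.413 km/s.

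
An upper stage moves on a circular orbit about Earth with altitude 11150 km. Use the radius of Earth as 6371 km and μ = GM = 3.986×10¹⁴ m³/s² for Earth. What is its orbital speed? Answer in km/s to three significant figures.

v ≈ 4.77 km/s

r = 6371 + 11150 = 17521 km = 1.7521×10⁷ m.
For a circular orbit v = √(μ/r) = √(3.986×10¹⁴ / 1.752×10⁷) = √(2.275×10⁷) = 4770 m/s.
That is 4.770 km/s.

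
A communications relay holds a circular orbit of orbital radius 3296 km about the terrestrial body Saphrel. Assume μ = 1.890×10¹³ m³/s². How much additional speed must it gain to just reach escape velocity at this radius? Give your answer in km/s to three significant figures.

r = 3296 km = 3.296×10⁶ m.
Circular speed v_c = √(μ/r) = 2395 m/s.
Escape speed v_esc = √(2μ/r) = √2 × v_c = 3387 m/s.
Δv = v_esc − v_c = 991.9 m/s = 0.9919 km/s.

Δv ≈ 0.992 km/s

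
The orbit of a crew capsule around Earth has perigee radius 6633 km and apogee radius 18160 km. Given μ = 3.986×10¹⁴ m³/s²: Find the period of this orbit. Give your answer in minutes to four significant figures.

T ≈ 228.9 minutes

Semi-major axis a = (r_p + r_a)/2 = (6633.0 + 18160)/2 = 12396 km = 1.240×10⁷ m.
By Kepler's third law T = 2π√(a³/μ) = 2π × 2.186×10³ = 1.374×10⁴ s.
= 228.9 minutes.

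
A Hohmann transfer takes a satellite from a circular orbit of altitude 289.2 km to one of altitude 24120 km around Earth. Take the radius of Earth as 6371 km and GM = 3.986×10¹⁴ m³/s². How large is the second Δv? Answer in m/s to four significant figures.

r₁ = 6371 + 289.2 = 6660.2 km = 6.6602×10⁶ m.
r₂ = 6371 + 24120 = 30491 km = 3.0491×10⁷ m.
Transfer ellipse a_t = (r₁ + r₂)/2 = 1.858×10⁷ m.
At r₁: circular v_c1 = √(μ/r₁) = 7736 m/s; transfer-perigee v_p = √[μ(2/r₁ − 1/a_t)] = 9912 m/s.
At r₂: circular v_c2 = √(μ/r₂) = 3616 m/s; transfer-apogee v_a = √[μ(2/r₂ − 1/a_t)] = 2165 m/s.
Δv₂ = v_c2 − v_a = 1451 m/s.

Δv ≈ 1451 m/s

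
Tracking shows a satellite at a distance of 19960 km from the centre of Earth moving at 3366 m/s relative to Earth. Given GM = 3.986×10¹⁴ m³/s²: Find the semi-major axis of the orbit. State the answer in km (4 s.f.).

a ≈ 13930 km

r = 1.996×10⁷ m.
Vis-viva rearranged: 1/a = 2/r − v²/μ = 1.002×10⁻⁷ − 2.842×10⁻⁸ = 7.178×10⁻⁸ m⁻¹.
a = 1.393×10⁷ m = 13932 km.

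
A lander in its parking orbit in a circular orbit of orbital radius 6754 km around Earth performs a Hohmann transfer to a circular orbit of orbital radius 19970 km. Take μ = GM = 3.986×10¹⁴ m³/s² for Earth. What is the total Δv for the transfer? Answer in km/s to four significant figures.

r₁ = 6754 km = 6.754×10⁶ m.
r₂ = 19970 km = 1.997×10⁷ m.
Transfer ellipse a_t = (r₁ + r₂)/2 = 1.336×10⁷ m.
At r₁: circular v_c1 = √(μ/r₁) = 7682 m/s; transfer-perigee v_p = √[μ(2/r₁ − 1/a_t)] = 9392 m/s.
Δv₁ = v_p − v_c1 = 1709 m/s.
At r₂: circular v_c2 = √(μ/r₂) = 4468 m/s; transfer-apogee v_a = √[μ(2/r₂ − 1/a_t)] = 3176 m/s.
Δv₂ = v_c2 − v_a = 1291 m/s.
Total Δv = Δv₁ + Δv₂ = 3001 m/s = 3.001 km/s.

Δv_total ≈ 3.001 km/s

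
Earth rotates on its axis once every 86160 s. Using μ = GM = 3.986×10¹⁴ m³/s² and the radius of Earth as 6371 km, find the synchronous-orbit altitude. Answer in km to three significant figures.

h_sync ≈ 35800 km

A synchronous orbit has period T, so by Kepler's third law a = (μT²/4π²)^(1/3).
μT²/4π² = 3.986×10¹⁴ × (8.616×10⁴)² / 39.48 = 7.495×10²² m³.
a = 4.216×10⁷ m = 42163 km.
Altitude h = a − R = 42163 − 6371 = 35792 km.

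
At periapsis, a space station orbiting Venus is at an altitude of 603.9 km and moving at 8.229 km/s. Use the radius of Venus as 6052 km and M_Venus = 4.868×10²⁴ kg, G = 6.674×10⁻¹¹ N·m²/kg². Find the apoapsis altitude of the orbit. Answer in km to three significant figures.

apoapsis altitude ≈ 9020 km

μ = GM = 6.674×10⁻¹¹ × 4.868×10²⁴ = 3.249×10¹⁴ m³/s².
r_p = 6052 + 603.9 = 6655.9 km = 6.656×10⁶ m.
Specific energy ε = v²/2 − μ/r = -1.495×10⁷ J/kg, so a = −μ/(2ε) = 1.086×10⁷ m.
The apsides satisfy r_p + r_a = 2a, so the apoapsis radius is 2a − r_p = 1.507×10⁷ m = 15070 km.
Apoapsis altitude = 15070 − 6052 = 9017.8 km.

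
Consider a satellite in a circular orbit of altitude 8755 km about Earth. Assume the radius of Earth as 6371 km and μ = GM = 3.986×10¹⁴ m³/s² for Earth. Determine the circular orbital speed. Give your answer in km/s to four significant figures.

r = 6371 + 8755 = 15126 km = 1.5126×10⁷ m.
For a circular orbit v = √(μ/r) = √(3.986×10¹⁴ / 1.513×10⁷) = √(2.635×10⁷) = 5133 m/s.
That is 5.133 km/s.

v ≈ 5.133 km/s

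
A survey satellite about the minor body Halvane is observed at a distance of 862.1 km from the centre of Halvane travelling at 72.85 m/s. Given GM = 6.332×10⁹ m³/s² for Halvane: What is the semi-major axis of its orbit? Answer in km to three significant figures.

r = 8.621×10⁵ m.
Specific orbital energy ε = v²/2 − μ/r = (72.85)²/2 − 6.332×10⁹/8.621×10⁵ = -4.691×10³ J/kg.
Since ε = −μ/(2a), a = −μ/(2ε) = 6.749×10⁵ m = 674.87 km.

a ≈ 675 km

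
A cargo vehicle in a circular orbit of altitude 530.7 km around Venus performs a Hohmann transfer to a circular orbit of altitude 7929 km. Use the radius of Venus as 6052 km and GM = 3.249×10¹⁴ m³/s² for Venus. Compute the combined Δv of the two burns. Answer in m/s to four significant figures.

Δv_total ≈ 2130 m/s

r₁ = 6052 + 530.7 = 6582.7 km = 6.5827×10⁶ m.
r₂ = 6052 + 7929 = 13981 km = 1.3981×10⁷ m.
Transfer ellipse a_t = (r₁ + r₂)/2 = 1.028×10⁷ m.
At r₁: circular v_c1 = √(μ/r₁) = 7025 m/s; transfer-periapsis v_p = √[μ(2/r₁ − 1/a_t)] = 8192 m/s.
Δv₁ = v_p − v_c1 = 1167 m/s.
At r₂: circular v_c2 = √(μ/r₂) = 4821 m/s; transfer-apoapsis v_a = √[μ(2/r₂ − 1/a_t)] = 3857 m/s.
Δv₂ = v_c2 − v_a = 963.5 m/s.
Total Δv = Δv₁ + Δv₂ = 2130 m/s.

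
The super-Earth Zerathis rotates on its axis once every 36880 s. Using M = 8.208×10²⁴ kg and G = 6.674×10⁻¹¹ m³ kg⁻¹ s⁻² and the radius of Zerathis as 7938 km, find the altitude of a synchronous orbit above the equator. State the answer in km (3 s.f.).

h_sync ≈ 18700 km

μ = GM = 6.674×10⁻¹¹ × 8.208×10²⁴ = 5.478×10¹⁴ m³/s².
A synchronous orbit has period T, so by Kepler's third law a = (μT²/4π²)^(1/3).
μT²/4π² = 5.478×10¹⁴ × (3.688×10⁴)² / 39.48 = 1.887×10²² m³.
a = 2.662×10⁷ m = 26625 km.
Altitude h = a − R = 26625 − 7938 = 18687 km.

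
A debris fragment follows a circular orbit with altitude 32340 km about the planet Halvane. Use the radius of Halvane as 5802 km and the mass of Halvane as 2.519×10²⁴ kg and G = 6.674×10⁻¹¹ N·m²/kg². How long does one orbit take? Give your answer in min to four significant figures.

T ≈ 1903 min

μ = GM = 6.674×10⁻¹¹ × 2.519×10²⁴ = 1.681×10¹⁴ m³/s².
r = 5802 + 32340 = 38142 km = 3.8142×10⁷ m.
Kepler's third law: T = 2π√(r³/μ) = 2π√((3.814×10⁷)³ / 1.681×10¹⁴).
r³/μ = 3.301×10⁸ s², so T = 2π × 1.817×10⁴ = 1.142×10⁵ s.
Converting: 1.142×10⁵ s ÷ 60.00 = 1903 min.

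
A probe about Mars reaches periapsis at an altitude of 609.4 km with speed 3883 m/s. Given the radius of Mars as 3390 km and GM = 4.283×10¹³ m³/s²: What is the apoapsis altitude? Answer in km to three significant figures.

r_p = 3390 + 609.4 = 3999.4 km = 3.999×10⁶ m.
Specific energy ε = v²/2 − μ/r = -3.170×10⁶ J/kg, so a = −μ/(2ε) = 6.755×10⁶ m.
The apsides satisfy r_p + r_a = 2a, so the apoapsis radius is 2a − r_p = 9.511×10⁶ m = 9510.5 km.
Apoapsis altitude = 9510.5 − 3390 = 6120.5 km.

apoapsis altitude ≈ 6120 km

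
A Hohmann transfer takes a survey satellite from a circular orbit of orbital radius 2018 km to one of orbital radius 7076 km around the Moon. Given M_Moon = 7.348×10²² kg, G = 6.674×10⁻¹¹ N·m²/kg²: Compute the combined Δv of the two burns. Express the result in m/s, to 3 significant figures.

μ = GM = 6.674×10⁻¹¹ × 7.348×10²² = 4.904×10¹² m³/s².
r₁ = 2018 km = 2.018×10⁶ m.
r₂ = 7076 km = 7.076×10⁶ m.
Transfer ellipse a_t = (r₁ + r₂)/2 = 4.547×10⁶ m.
At r₁: circular v_c1 = √(μ/r₁) = 1559 m/s; transfer-perilune v_p = √[μ(2/r₁ − 1/a_t)] = 1945 m/s.
Δv₁ = v_p − v_c1 = 385.8 m/s.
At r₂: circular v_c2 = √(μ/r₂) = 832.5 m/s; transfer-apolune v_a = √[μ(2/r₂ − 1/a_t)] = 554.6 m/s.
Δv₂ = v_c2 − v_a = 277.9 m/s.
Total Δv = Δv₁ + Δv₂ = 663.7 m/s.

Δv_total ≈ 664 m/s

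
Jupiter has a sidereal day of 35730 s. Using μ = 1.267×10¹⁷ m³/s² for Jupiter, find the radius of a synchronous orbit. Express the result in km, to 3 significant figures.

A synchronous orbit has period T, so by Kepler's third law a = (μT²/4π²)^(1/3).
μT²/4π² = 1.267×10¹⁷ × (3.573×10⁴)² / 39.48 = 4.097×10²⁴ m³.
a = 1.600×10⁸ m = 1.6002×10⁵ km.

r_sync ≈ 1.60×10⁵ km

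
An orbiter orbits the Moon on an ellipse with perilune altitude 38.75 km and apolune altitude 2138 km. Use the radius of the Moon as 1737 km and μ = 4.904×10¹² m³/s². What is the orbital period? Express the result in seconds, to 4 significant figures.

r_p = 1737 + 38.75 = 1775.8 km = 1.7758×10⁶ m.
r_a = 1737 + 2138 = 3875.0 km = 3.8750×10⁶ m.
Semi-major axis a = (r_p + r_a)/2 = (1775.8 + 3875.0)/2 = 2825.4 km = 2.825×10⁶ m.
By Kepler's third law T = 2π√(a³/μ) = 2π × 2.145×10³ = 1.347×10⁴ s.

T ≈ 13470 seconds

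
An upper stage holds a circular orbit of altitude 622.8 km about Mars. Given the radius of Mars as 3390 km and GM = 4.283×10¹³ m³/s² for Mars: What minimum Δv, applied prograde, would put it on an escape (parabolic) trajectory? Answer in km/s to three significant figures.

Δv ≈ 1.35 km/s

r = 3390 + 622.8 = 4012.8 km = 4.0128×10⁶ m.
Circular speed v_c = √(μ/r) = 3267 m/s.
Escape speed v_esc = √(2μ/r) = √2 × v_c = 4620 m/s.
Δv = v_esc − v_c = 1353 m/s = 1.353 km/s.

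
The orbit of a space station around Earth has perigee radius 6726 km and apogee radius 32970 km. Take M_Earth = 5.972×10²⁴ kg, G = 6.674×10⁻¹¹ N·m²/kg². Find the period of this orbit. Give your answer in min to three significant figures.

μ = GM = 6.674×10⁻¹¹ × 5.972×10²⁴ = 3.986×10¹⁴ m³/s².
Semi-major axis a = (r_p + r_a)/2 = (6726.0 + 32970)/2 = 19848 km = 1.985×10⁷ m.
By Kepler's third law T = 2π√(a³/μ) = 2π × 4.429×10³ = 2.783×10⁴ s.
= 463.8 min.

T ≈ 464 min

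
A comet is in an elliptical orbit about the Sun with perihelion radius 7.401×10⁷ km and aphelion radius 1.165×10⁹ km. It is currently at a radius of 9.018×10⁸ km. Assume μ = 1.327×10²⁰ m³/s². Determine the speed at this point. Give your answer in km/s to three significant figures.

v ≈ 8.95 km/s

Semi-major axis a = (r_p + r_a)/2 = 6.1950×10⁸ km = 6.195×10¹¹ m.
Vis-viva: v² = μ(2/r − 1/a) = 1.327×10²⁰ × (2.218×10⁻¹² − 1.614×10⁻¹²) = 8.010×10⁷ m²/s².
v = 8950 m/s = 8.950 km/s.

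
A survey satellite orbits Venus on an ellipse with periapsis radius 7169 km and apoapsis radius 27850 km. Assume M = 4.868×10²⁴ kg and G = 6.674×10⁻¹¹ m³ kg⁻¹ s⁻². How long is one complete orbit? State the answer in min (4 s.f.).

μ = GM = 6.674×10⁻¹¹ × 4.868×10²⁴ = 3.249×10¹⁴ m³/s².
Semi-major axis a = (r_p + r_a)/2 = (7169.0 + 27850)/2 = 17510 km = 1.751×10⁷ m.
By Kepler's third law T = 2π√(a³/μ) = 2π × 4.065×10³ = 2.554×10⁴ s.
= 425.7 min.

T ≈ 425.7 min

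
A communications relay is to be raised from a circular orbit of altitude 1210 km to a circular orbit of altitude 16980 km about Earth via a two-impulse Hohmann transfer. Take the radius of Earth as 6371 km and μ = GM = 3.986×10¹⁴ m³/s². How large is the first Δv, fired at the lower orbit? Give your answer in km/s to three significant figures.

Δv ≈ 1.66 km/s

r₁ = 6371 + 1210 = 7581.0 km = 7.5810×10⁶ m.
r₂ = 6371 + 16980 = 23351 km = 2.3351×10⁷ m.
Transfer ellipse a_t = (r₁ + r₂)/2 = 1.547×10⁷ m.
At r₁: circular v_c1 = √(μ/r₁) = 7251 m/s; transfer-perigee v_p = √[μ(2/r₁ − 1/a_t)] = 8910 m/s.
Δv₁ = v_p − v_c1 = 1659 m/s.
= 1.659 km/s.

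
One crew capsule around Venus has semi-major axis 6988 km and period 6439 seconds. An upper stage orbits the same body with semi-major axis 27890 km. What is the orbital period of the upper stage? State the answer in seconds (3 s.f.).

Kepler's third law: T² ∝ a³, so T₂ = T₁ (a₂/a₁)^(3/2).
a₂/a₁ = 3.991, (a₂/a₁)^(3/2) = 7.973.
T₂ = 6439 × 7.973 = 51340 seconds.

T₂ ≈ 51300 seconds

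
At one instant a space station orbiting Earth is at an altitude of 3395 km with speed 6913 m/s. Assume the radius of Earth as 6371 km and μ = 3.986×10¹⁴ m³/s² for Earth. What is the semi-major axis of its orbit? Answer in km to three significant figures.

a ≈ 11800 km

r = 6371 + 3395 = 9766.0 km = 9.766×10⁶ m.
Specific orbital energy ε = v²/2 − μ/r = (6913)²/2 − 3.986×10¹⁴/9.766×10⁶ = -1.692×10⁷ J/kg.
Since ε = −μ/(2a), a = −μ/(2ε) = 1.178×10⁷ m = 11779 km.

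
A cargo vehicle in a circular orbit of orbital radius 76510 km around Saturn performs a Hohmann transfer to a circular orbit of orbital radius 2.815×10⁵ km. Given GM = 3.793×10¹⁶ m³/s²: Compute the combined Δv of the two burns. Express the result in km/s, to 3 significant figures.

r₁ = 76510 km = 7.651×10⁷ m.
r₂ = 2.815×10⁵ km = 2.815×10⁸ m.
Transfer ellipse a_t = (r₁ + r₂)/2 = 1.790×10⁸ m.
At r₁: circular v_c1 = √(μ/r₁) = 22270 m/s; transfer-perikrone v_p = √[μ(2/r₁ − 1/a_t)] = 27920 m/s.
Δv₁ = v_p − v_c1 = 5656 m/s.
At r₂: circular v_c2 = √(μ/r₂) = 11610 m/s; transfer-apokrone v_a = √[μ(2/r₂ − 1/a_t)] = 7589 m/s.
Δv₂ = v_c2 − v_a = 4019 m/s.
Total Δv = Δv₁ + Δv₂ = 9675 m/s = 9.675 km/s.

Δv_total ≈ 9.67 km/s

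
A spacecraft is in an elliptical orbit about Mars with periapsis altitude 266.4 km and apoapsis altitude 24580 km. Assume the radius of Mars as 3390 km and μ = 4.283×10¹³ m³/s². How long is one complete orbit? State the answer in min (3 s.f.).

r_p = 3390 + 266.4 = 3656.4 km = 3.6564×10⁶ m.
r_a = 3390 + 24580 = 27970 km = 2.7970×10⁷ m.
Semi-major axis a = (r_p + r_a)/2 = (3656.4 + 27970)/2 = 15813 km = 1.581×10⁷ m.
By Kepler's third law T = 2π√(a³/μ) = 2π × 9.609×10³ = 6.037×10⁴ s.
= 1006 min.

T ≈ 1010 min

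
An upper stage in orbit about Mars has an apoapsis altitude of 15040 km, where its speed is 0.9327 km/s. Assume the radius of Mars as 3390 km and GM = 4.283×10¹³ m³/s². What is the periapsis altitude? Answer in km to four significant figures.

periapsis altitude ≈ 853.8 km

r_a = 3390 + 15040 = 18430 km = 1.843×10⁷ m.
Specific energy ε = v²/2 − μ/r = -1.889×10⁶ J/kg, so a = −μ/(2ε) = 1.134×10⁷ m.
The apsides satisfy r_p + r_a = 2a, so the periapsis radius is 2a − r_a = 4.244×10⁶ m = 4243.8 km.
Periapsis altitude = 4243.8 − 3390 = 853.81 km.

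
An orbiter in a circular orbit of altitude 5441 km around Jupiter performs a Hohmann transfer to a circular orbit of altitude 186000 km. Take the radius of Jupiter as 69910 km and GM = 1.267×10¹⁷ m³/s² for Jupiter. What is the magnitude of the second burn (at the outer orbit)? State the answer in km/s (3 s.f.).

Δv ≈ 7.24 km/s

r₁ = 69910 + 5441 = 75351 km = 7.5351×10⁷ m.
r₂ = 69910 + 186000 = 255910 km = 2.5591×10⁸ m.
Transfer ellipse a_t = (r₁ + r₂)/2 = 1.656×10⁸ m.
At r₁: circular v_c1 = √(μ/r₁) = 41010 m/s; transfer-perijove v_p = √[μ(2/r₁ − 1/a_t)] = 50970 m/s.
At r₂: circular v_c2 = √(μ/r₂) = 22250 m/s; transfer-apojove v_a = √[μ(2/r₂ − 1/a_t)] = 15010 m/s.
Δv₂ = v_c2 − v_a = 7243 m/s.
= 7.243 km/s.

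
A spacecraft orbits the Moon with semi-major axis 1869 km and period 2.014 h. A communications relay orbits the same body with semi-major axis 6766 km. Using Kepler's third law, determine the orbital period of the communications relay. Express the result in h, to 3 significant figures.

Kepler's third law: T² ∝ a³, so T₂ = T₁ (a₂/a₁)^(3/2).
a₂/a₁ = 3.620, (a₂/a₁)^(3/2) = 6.888.
T₂ = 2.014 × 6.888 = 13.87 h.

T₂ ≈ 13.9 h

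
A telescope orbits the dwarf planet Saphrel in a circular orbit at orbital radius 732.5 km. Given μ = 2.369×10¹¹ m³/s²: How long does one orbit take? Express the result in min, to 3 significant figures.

r = 732.5 km = 7.325×10⁵ m.
Kepler's third law: T = 2π√(r³/μ) = 2π√((7.325×10⁵)³ / 2.369×10¹¹).
r³/μ = 1.659×10⁶ s², so T = 2π × 1.288×10³ = 8.093×10³ s.
Converting: 8.093×10³ s ÷ 60.00 = 134.9 min.

T ≈ 135 min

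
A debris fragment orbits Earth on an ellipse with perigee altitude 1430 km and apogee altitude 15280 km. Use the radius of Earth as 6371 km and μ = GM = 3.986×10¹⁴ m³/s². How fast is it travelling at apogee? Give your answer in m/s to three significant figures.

r_p = 6371 + 1430 = 7801.0 km = 7.8010×10⁶ m.
r_a = 6371 + 15280 = 21651 km = 2.1651×10⁷ m.
Semi-major axis a = (r_p + r_a)/2 = 14726 km = 1.473×10⁷ m.
Vis-viva: v² = μ(2/r − 1/a) = 3.986×10¹⁴ × (9.237×10⁻⁸ − 6.791×10⁻⁸) = 9.753×10⁶ m²/s².
v = 3123 m/s.

v ≈ 3120 m/s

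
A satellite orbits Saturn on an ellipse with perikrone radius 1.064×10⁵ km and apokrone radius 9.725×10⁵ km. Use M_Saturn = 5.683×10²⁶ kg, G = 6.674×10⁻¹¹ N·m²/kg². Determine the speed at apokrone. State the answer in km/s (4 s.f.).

v ≈ 2.774 km/s

μ = GM = 6.674×10⁻¹¹ × 5.683×10²⁶ = 3.793×10¹⁶ m³/s².
Semi-major axis a = (r_p + r_a)/2 = 5.3945×10⁵ km = 5.394×10⁸ m.
Vis-viva: v² = μ(2/r − 1/a) = 3.793×10¹⁶ × (2.057×10⁻⁹ − 1.854×10⁻⁹) = 7.692×10⁶ m²/s².
v = 2774 m/s = 2.774 km/s.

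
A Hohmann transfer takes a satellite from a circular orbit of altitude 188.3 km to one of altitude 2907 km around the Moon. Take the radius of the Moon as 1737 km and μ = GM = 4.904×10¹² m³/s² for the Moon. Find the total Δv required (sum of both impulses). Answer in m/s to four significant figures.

r₁ = 1737 + 188.3 = 1925.3 km = 1.9253×10⁶ m.
r₂ = 1737 + 2907 = 4644.0 km = 4.6440×10⁶ m.
Transfer ellipse a_t = (r₁ + r₂)/2 = 3.285×10⁶ m.
At r₁: circular v_c1 = √(μ/r₁) = 1596 m/s; transfer-perilune v_p = √[μ(2/r₁ − 1/a_t)] = 1898 m/s.
Δv₁ = v_p − v_c1 = 301.7 m/s.
At r₂: circular v_c2 = √(μ/r₂) = 1028 m/s; transfer-apolune v_a = √[μ(2/r₂ − 1/a_t)] = 786.7 m/s.
Δv₂ = v_c2 − v_a = 240.9 m/s.
Total Δv = Δv₁ + Δv₂ = 542.6 m/s.

Δv_total ≈ 542.6 m/s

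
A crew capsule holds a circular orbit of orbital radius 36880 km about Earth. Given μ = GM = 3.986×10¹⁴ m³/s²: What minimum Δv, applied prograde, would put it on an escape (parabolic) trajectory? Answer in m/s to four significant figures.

r = 36880 km = 3.688×10⁷ m.
Circular speed v_c = √(μ/r) = 3288 m/s.
Escape speed v_esc = √(2μ/r) = √2 × v_c = 4649 m/s.
Δv = v_esc − v_c = 1362 m/s.

Δv ≈ 1362 m/s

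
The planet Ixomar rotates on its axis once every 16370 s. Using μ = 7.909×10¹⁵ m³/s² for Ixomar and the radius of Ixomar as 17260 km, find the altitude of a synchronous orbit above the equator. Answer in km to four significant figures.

h_sync ≈ 20460 km

A synchronous orbit has period T, so by Kepler's third law a = (μT²/4π²)^(1/3).
μT²/4π² = 7.909×10¹⁵ × (1.637×10⁴)² / 39.48 = 5.369×10²² m³.
a = 3.772×10⁷ m = 37724 km.
Altitude h = a − R = 37724 − 17260 = 20464 km.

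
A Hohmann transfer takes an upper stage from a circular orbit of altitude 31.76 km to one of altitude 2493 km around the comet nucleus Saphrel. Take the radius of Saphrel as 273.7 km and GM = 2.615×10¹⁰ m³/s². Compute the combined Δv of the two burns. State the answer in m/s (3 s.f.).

Δv_total ≈ 154 m/s

r₁ = 273.7 + 31.76 = 305.46 km = 3.0546×10⁵ m.
r₂ = 273.7 + 2493 = 2766.7 km = 2.7667×10⁶ m.
Transfer ellipse a_t = (r₁ + r₂)/2 = 1.536×10⁶ m.
At r₁: circular v_c1 = √(μ/r₁) = 292.6 m/s; transfer-periapsis v_p = √[μ(2/r₁ − 1/a_t)] = 392.7 m/s.
Δv₁ = v_p − v_c1 = 100.1 m/s.
At r₂: circular v_c2 = √(μ/r₂) = 97.22 m/s; transfer-apoapsis v_a = √[μ(2/r₂ − 1/a_t)] = 43.35 m/s.
Δv₂ = v_c2 − v_a = 53.87 m/s.
Total Δv = Δv₁ + Δv₂ = 154.0 m/s.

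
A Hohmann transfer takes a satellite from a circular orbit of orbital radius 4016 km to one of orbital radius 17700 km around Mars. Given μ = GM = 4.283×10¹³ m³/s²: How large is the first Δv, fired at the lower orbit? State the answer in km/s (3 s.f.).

Δv ≈ 0.904 km/s

r₁ = 4016 km = 4.016×10⁶ m.
r₂ = 17700 km = 1.770×10⁷ m.
Transfer ellipse a_t = (r₁ + r₂)/2 = 1.086×10⁷ m.
At r₁: circular v_c1 = √(μ/r₁) = 3266 m/s; transfer-periapsis v_p = √[μ(2/r₁ − 1/a_t)] = 4170 m/s.
Δv₁ = v_p − v_c1 = 903.8 m/s.
= 0.9038 km/s.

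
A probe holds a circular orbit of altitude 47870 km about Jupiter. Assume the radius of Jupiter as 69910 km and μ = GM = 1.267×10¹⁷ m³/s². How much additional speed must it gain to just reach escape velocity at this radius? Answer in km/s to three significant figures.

Δv ≈ 13.6 km/s

r = 69910 + 47870 = 117780 km = 1.1778×10⁸ m.
Circular speed v_c = √(μ/r) = 32800 m/s.
Escape speed v_esc = √(2μ/r) = √2 × v_c = 46380 m/s.
Δv = v_esc − v_c = 13590 m/s = 13.59 km/s.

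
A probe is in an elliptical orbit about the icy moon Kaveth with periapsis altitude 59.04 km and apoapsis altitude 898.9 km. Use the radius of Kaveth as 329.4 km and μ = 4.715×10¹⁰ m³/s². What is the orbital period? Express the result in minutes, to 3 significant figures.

r_p = 329.4 + 59.04 = 388.44 km = 3.8844×10⁵ m.
r_a = 329.4 + 898.9 = 1228.3 km = 1.2283×10⁶ m.
Semi-major axis a = (r_p + r_a)/2 = (388.44 + 1228.3)/2 = 808.37 km = 8.084×10⁵ m.
By Kepler's third law T = 2π√(a³/μ) = 2π × 3.347×10³ = 2.103×10⁴ s.
= 350.5 minutes.

T ≈ 351 minutes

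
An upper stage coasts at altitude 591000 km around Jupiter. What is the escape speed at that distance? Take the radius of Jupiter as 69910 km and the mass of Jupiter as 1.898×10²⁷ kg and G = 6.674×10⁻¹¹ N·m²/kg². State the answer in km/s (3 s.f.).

μ = GM = 6.674×10⁻¹¹ × 1.898×10²⁷ = 1.267×10¹⁷ m³/s².
r = 69910 + 591000 = 660910 km = 6.6091×10⁸ m.
Escape speed v_esc = √(2μ/r) = √(2 × 1.267×10¹⁷ / 6.609×10⁸) = √(3.833×10⁸) = 19580 m/s.
= 19.58 km/s.

v_esc ≈ 19.6 km/s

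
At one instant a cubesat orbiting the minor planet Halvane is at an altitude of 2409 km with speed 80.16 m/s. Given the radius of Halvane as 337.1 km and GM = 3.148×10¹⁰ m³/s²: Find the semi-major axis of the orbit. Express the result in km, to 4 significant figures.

r = 337.1 + 2409 = 2746.1 km = 2.746×10⁶ m.
Vis-viva rearranged: 1/a = 2/r − v²/μ = 7.283×10⁻⁷ − 2.041×10⁻⁷ = 5.242×10⁻⁷ m⁻¹.
a = 1.908×10⁶ m = 1907.7 km.

a ≈ 1908 km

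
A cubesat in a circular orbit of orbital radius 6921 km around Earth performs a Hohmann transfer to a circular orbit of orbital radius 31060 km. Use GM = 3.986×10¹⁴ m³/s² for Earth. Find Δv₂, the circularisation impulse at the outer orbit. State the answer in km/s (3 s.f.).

Δv ≈ 1.42 km/s

r₁ = 6921 km = 6.921×10⁶ m.
r₂ = 31060 km = 3.106×10⁷ m.
Transfer ellipse a_t = (r₁ + r₂)/2 = 1.899×10⁷ m.
At r₁: circular v_c1 = √(μ/r₁) = 7589 m/s; transfer-perigee v_p = √[μ(2/r₁ − 1/a_t)] = 9705 m/s.
At r₂: circular v_c2 = √(μ/r₂) = 3582 m/s; transfer-apogee v_a = √[μ(2/r₂ − 1/a_t)] = 2163 m/s.
Δv₂ = v_c2 − v_a = 1420 m/s.
= 1.420 km/s.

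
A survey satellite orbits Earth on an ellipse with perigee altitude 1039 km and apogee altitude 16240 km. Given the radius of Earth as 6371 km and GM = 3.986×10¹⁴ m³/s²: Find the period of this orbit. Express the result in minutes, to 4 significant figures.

T ≈ 305.0 minutes

r_p = 6371 + 1039 = 7410.0 km = 7.4100×10⁶ m.
r_a = 6371 + 16240 = 22611 km = 2.2611×10⁷ m.
Semi-major axis a = (r_p + r_a)/2 = (7410.0 + 22611)/2 = 15010 km = 1.501×10⁷ m.
By Kepler's third law T = 2π√(a³/μ) = 2π × 2.913×10³ = 1.830×10⁴ s.
= 305.0 minutes.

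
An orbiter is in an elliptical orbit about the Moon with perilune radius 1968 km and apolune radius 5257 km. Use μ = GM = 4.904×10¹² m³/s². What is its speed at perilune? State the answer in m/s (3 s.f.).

v ≈ 1900 m/s

Semi-major axis a = (r_p + r_a)/2 = 3612.5 km = 3.612×10⁶ m.
Vis-viva: v² = μ(2/r − 1/a) = 4.904×10¹² × (1.016×10⁻⁶ − 2.768×10⁻⁷) = 3.626×10⁶ m²/s².
v = 1904 m/s.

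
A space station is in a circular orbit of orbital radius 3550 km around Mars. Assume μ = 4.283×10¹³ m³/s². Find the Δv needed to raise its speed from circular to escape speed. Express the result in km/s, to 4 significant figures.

Δv ≈ 1.439 km/s

r = 3550 km = 3.550×10⁶ m.
Circular speed v_c = √(μ/r) = 3473 m/s.
Escape speed v_esc = √(2μ/r) = √2 × v_c = 4912 m/s.
Δv = v_esc − v_c = 1439 m/s = 1.439 km/s.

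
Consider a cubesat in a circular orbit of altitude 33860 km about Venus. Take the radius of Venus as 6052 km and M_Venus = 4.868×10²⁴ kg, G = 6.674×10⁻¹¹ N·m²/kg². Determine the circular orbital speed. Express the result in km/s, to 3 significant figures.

v ≈ 2.85 km/s

μ = GM = 6.674×10⁻¹¹ × 4.868×10²⁴ = 3.249×10¹⁴ m³/s².
r = 6052 + 33860 = 39912 km = 3.9912×10⁷ m.
For a circular orbit v = √(μ/r) = √(3.249×10¹⁴ / 3.991×10⁷) = √(8.140×10⁶) = 2853 m/s.
That is 2.853 km/s.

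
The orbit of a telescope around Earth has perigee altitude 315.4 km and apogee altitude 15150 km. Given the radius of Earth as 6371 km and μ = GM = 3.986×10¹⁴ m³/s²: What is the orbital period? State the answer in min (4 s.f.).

T ≈ 277.8 min

r_p = 6371 + 315.4 = 6686.4 km = 6.6864×10⁶ m.
r_a = 6371 + 15150 = 21521 km = 2.1521×10⁷ m.
Semi-major axis a = (r_p + r_a)/2 = (6686.4 + 21521)/2 = 14104 km = 1.410×10⁷ m.
By Kepler's third law T = 2π√(a³/μ) = 2π × 2.653×10³ = 1.667×10⁴ s.
= 277.8 min.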